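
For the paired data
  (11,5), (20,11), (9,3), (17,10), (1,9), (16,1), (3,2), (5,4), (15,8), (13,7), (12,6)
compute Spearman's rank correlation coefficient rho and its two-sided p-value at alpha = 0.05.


Step 1: Rank x and y separately (midranks; no ties here).
rank(x): 11->5, 20->11, 9->4, 17->10, 1->1, 16->9, 3->2, 5->3, 15->8, 13->7, 12->6
rank(y): 5->5, 11->11, 3->3, 10->10, 9->9, 1->1, 2->2, 4->4, 8->8, 7->7, 6->6
Step 2: d_i = R_x(i) - R_y(i); compute d_i^2.
  (5-5)^2=0, (11-11)^2=0, (4-3)^2=1, (10-10)^2=0, (1-9)^2=64, (9-1)^2=64, (2-2)^2=0, (3-4)^2=1, (8-8)^2=0, (7-7)^2=0, (6-6)^2=0
sum(d^2) = 130.
Step 3: rho = 1 - 6*130 / (11*(11^2 - 1)) = 1 - 780/1320 = 0.409091.
Step 4: Under H0, t = rho * sqrt((n-2)/(1-rho^2)) = 1.3450 ~ t(9).
Step 5: Two-sided p-value from the t-distribution with 9 df = 0.211545.
Step 6: alpha = 0.05. fail to reject H0.

rho = 0.4091, p = 0.211545, fail to reject H0 at alpha = 0.05.


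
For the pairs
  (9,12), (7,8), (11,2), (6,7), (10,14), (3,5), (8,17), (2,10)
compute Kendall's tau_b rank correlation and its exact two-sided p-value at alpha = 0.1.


Step 1: Enumerate the 28 unordered pairs (i,j) with i<j and classify each by sign(x_j-x_i) * sign(y_j-y_i).
  (1,2):dx=-2,dy=-4->C; (1,3):dx=+2,dy=-10->D; (1,4):dx=-3,dy=-5->C; (1,5):dx=+1,dy=+2->C
  (1,6):dx=-6,dy=-7->C; (1,7):dx=-1,dy=+5->D; (1,8):dx=-7,dy=-2->C; (2,3):dx=+4,dy=-6->D
  (2,4):dx=-1,dy=-1->C; (2,5):dx=+3,dy=+6->C; (2,6):dx=-4,dy=-3->C; (2,7):dx=+1,dy=+9->C
  (2,8):dx=-5,dy=+2->D; (3,4):dx=-5,dy=+5->D; (3,5):dx=-1,dy=+12->D; (3,6):dx=-8,dy=+3->D
  (3,7):dx=-3,dy=+15->D; (3,8):dx=-9,dy=+8->D; (4,5):dx=+4,dy=+7->C; (4,6):dx=-3,dy=-2->C
  (4,7):dx=+2,dy=+10->C; (4,8):dx=-4,dy=+3->D; (5,6):dx=-7,dy=-9->C; (5,7):dx=-2,dy=+3->D
  (5,8):dx=-8,dy=-4->C; (6,7):dx=+5,dy=+12->C; (6,8):dx=-1,dy=+5->D; (7,8):dx=-6,dy=-7->C
Step 2: C = 16, D = 12, total pairs = 28.
Step 3: tau = (C - D)/(n(n-1)/2) = (16 - 12)/28 = 0.142857.
Step 4: Exact two-sided p-value (enumerate n! = 40320 permutations of y under H0): p = 0.719544.
Step 5: alpha = 0.1. fail to reject H0.

tau_b = 0.1429 (C=16, D=12), p = 0.719544, fail to reject H0.


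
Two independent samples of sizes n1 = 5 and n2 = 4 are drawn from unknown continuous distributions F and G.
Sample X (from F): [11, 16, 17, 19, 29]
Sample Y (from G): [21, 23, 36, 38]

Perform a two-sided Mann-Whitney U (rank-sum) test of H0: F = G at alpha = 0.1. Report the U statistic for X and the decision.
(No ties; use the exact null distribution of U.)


Step 1: Combine and sort all 9 observations; assign midranks.
sorted (value, group): (11,X), (16,X), (17,X), (19,X), (21,Y), (23,Y), (29,X), (36,Y), (38,Y)
ranks: 11->1, 16->2, 17->3, 19->4, 21->5, 23->6, 29->7, 36->8, 38->9
Step 2: Rank sum for X: R1 = 1 + 2 + 3 + 4 + 7 = 17.
Step 3: U_X = R1 - n1(n1+1)/2 = 17 - 5*6/2 = 17 - 15 = 2.
       U_Y = n1*n2 - U_X = 20 - 2 = 18.
Step 4: No ties, so the exact null distribution of U (based on enumerating the C(9,5) = 126 equally likely rank assignments) gives the two-sided p-value.
Step 5: p-value = 0.063492; compare to alpha = 0.1. reject H0.

U_X = 2, p = 0.063492, reject H0 at alpha = 0.1.


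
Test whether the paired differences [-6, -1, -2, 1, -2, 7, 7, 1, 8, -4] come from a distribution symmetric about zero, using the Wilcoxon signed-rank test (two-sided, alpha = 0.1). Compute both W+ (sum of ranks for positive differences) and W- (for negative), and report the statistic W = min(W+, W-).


Step 1: Drop any zero differences (none here) and take |d_i|.
|d| = [6, 1, 2, 1, 2, 7, 7, 1, 8, 4]
Step 2: Midrank |d_i| (ties get averaged ranks).
ranks: |6|->7, |1|->2, |2|->4.5, |1|->2, |2|->4.5, |7|->8.5, |7|->8.5, |1|->2, |8|->10, |4|->6
Step 3: Attach original signs; sum ranks with positive sign and with negative sign.
W+ = 2 + 8.5 + 8.5 + 2 + 10 = 31
W- = 7 + 2 + 4.5 + 4.5 + 6 = 24
(Check: W+ + W- = 55 should equal n(n+1)/2 = 55.)
Step 4: Test statistic W = min(W+, W-) = 24.
Step 5: Ties in |d|, so use the tie-corrected normal approximation.
        E[W] = n(n+1)/4 = 10*11/4 = 27.5.
        Tie groups: |d|=1 (t=3), |d|=2 (t=2), |d|=7 (t=2); sum(t^3 - t) = 36.
        Var[W] = n(n+1)(2n+1)/24 - sum(t^3-t)/48 = 2310/24 - 36/48 = 95.5.
        z = (W - E[W]) / sqrt(Var[W]) = (24 - 27.5) / 9.7724 = -0.3582.
        Two-sided p = 2*Phi(z) = 0.720230.
Step 6: alpha = 0.1. fail to reject H0.

W+ = 31, W- = 24, W = min = 24, p = 0.720230, fail to reject H0.


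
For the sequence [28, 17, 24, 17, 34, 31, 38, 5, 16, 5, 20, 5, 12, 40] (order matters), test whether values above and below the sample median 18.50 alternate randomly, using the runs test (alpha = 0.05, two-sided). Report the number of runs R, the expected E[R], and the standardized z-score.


Step 1: Compute median = 18.50; label A = above, B = below.
Labels in order: ABABAAABBBABBA  (n_A = 7, n_B = 7)
Step 2: Count runs R = 9.
Step 3: Under H0 (random ordering), E[R] = 2*n_A*n_B/(n_A+n_B) + 1 = 2*7*7/14 + 1 = 8.0000.
        Var[R] = 2*n_A*n_B*(2*n_A*n_B - n_A - n_B) / ((n_A+n_B)^2 * (n_A+n_B-1)) = 8232/2548 = 3.2308.
        SD[R] = 1.7974.
Step 4: Continuity-corrected z = (R - 0.5 - E[R]) / SD[R] = (9 - 0.5 - 8.0000) / 1.7974 = 0.2782.
Step 5: Two-sided p-value via normal approximation = 2*(1 - Phi(|z|)) = 0.780879.
Step 6: alpha = 0.05. fail to reject H0.

R = 9, z = 0.2782, p = 0.780879, fail to reject H0.


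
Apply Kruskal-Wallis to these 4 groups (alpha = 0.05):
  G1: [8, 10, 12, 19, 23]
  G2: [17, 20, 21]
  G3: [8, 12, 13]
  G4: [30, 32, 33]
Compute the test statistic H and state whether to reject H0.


Step 1: Combine all N = 14 observations and assign midranks.
sorted (value, group, rank): (8,G1,1.5), (8,G3,1.5), (10,G1,3), (12,G1,4.5), (12,G3,4.5), (13,G3,6), (17,G2,7), (19,G1,8), (20,G2,9), (21,G2,10), (23,G1,11), (30,G4,12), (32,G4,13), (33,G4,14)
Step 2: Sum ranks within each group.
R_1 = 28 (n_1 = 5)
R_2 = 26 (n_2 = 3)
R_3 = 12 (n_3 = 3)
R_4 = 39 (n_4 = 3)
Step 3: H = 12/(N(N+1)) * sum(R_i^2/n_i) - 3(N+1)
     = 12/(14*15) * (28^2/5 + 26^2/3 + 12^2/3 + 39^2/3) - 3*15
     = 0.057143 * 937.133 - 45
     = 8.550476.
Step 4: Ties present; correction factor C = 1 - 12/(14^3 - 14) = 0.995604. Corrected H = 8.550476 / 0.995604 = 8.588227.
Step 5: Under H0, H ~ chi^2(3); p-value = 0.035297.
Step 6: alpha = 0.05. reject H0.

H = 8.5882, df = 3, p = 0.035297, reject H0.


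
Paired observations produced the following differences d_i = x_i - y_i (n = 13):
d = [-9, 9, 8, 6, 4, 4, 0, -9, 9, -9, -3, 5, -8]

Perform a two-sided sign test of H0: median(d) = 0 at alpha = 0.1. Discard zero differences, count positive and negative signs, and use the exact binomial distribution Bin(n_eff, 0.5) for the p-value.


Step 1: Discard zero differences. Original n = 13; n_eff = number of nonzero differences = 12.
Nonzero differences (with sign): -9, +9, +8, +6, +4, +4, -9, +9, -9, -3, +5, -8
Step 2: Count signs: positive = 7, negative = 5.
Step 3: Under H0: P(positive) = 0.5, so the number of positives S ~ Bin(12, 0.5).
Step 4: Two-sided exact p-value = sum of Bin(12,0.5) probabilities at or below the observed probability = 0.774414.
Step 5: alpha = 0.1. fail to reject H0.

n_eff = 12, pos = 7, neg = 5, p = 0.774414, fail to reject H0.


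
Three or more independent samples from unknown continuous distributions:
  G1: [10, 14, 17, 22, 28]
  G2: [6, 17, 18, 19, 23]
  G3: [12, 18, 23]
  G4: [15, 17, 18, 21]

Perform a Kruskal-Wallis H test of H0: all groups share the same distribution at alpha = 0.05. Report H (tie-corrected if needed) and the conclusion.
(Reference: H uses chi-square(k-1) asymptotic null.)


Step 1: Combine all N = 17 observations and assign midranks.
sorted (value, group, rank): (6,G2,1), (10,G1,2), (12,G3,3), (14,G1,4), (15,G4,5), (17,G1,7), (17,G2,7), (17,G4,7), (18,G2,10), (18,G3,10), (18,G4,10), (19,G2,12), (21,G4,13), (22,G1,14), (23,G2,15.5), (23,G3,15.5), (28,G1,17)
Step 2: Sum ranks within each group.
R_1 = 44 (n_1 = 5)
R_2 = 45.5 (n_2 = 5)
R_3 = 28.5 (n_3 = 3)
R_4 = 35 (n_4 = 4)
Step 3: H = 12/(N(N+1)) * sum(R_i^2/n_i) - 3(N+1)
     = 12/(17*18) * (44^2/5 + 45.5^2/5 + 28.5^2/3 + 35^2/4) - 3*18
     = 0.039216 * 1378.25 - 54
     = 0.049020.
Step 4: Ties present; correction factor C = 1 - 54/(17^3 - 17) = 0.988971. Corrected H = 0.049020 / 0.988971 = 0.049566.
Step 5: Under H0, H ~ chi^2(3); p-value = 0.997108.
Step 6: alpha = 0.05. fail to reject H0.

H = 0.0496, df = 3, p = 0.997108, fail to reject H0.


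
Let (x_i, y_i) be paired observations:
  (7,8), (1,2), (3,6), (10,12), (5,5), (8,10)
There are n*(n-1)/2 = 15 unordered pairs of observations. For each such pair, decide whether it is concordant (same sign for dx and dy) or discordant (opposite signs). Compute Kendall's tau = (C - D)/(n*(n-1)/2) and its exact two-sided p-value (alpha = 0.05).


Step 1: Enumerate the 15 unordered pairs (i,j) with i<j and classify each by sign(x_j-x_i) * sign(y_j-y_i).
  (1,2):dx=-6,dy=-6->C; (1,3):dx=-4,dy=-2->C; (1,4):dx=+3,dy=+4->C; (1,5):dx=-2,dy=-3->C
  (1,6):dx=+1,dy=+2->C; (2,3):dx=+2,dy=+4->C; (2,4):dx=+9,dy=+10->C; (2,5):dx=+4,dy=+3->C
  (2,6):dx=+7,dy=+8->C; (3,4):dx=+7,dy=+6->C; (3,5):dx=+2,dy=-1->D; (3,6):dx=+5,dy=+4->C
  (4,5):dx=-5,dy=-7->C; (4,6):dx=-2,dy=-2->C; (5,6):dx=+3,dy=+5->C
Step 2: C = 14, D = 1, total pairs = 15.
Step 3: tau = (C - D)/(n(n-1)/2) = (14 - 1)/15 = 0.866667.
Step 4: Exact two-sided p-value (enumerate n! = 720 permutations of y under H0): p = 0.016667.
Step 5: alpha = 0.05. reject H0.

tau_b = 0.8667 (C=14, D=1), p = 0.016667, reject H0.


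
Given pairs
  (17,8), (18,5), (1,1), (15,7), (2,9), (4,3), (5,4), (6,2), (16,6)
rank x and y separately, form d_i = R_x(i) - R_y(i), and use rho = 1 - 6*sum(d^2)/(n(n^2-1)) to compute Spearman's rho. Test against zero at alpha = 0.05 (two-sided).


Step 1: Rank x and y separately (midranks; no ties here).
rank(x): 17->8, 18->9, 1->1, 15->6, 2->2, 4->3, 5->4, 6->5, 16->7
rank(y): 8->8, 5->5, 1->1, 7->7, 9->9, 3->3, 4->4, 2->2, 6->6
Step 2: d_i = R_x(i) - R_y(i); compute d_i^2.
  (8-8)^2=0, (9-5)^2=16, (1-1)^2=0, (6-7)^2=1, (2-9)^2=49, (3-3)^2=0, (4-4)^2=0, (5-2)^2=9, (7-6)^2=1
sum(d^2) = 76.
Step 3: rho = 1 - 6*76 / (9*(9^2 - 1)) = 1 - 456/720 = 0.366667.
Step 4: Under H0, t = rho * sqrt((n-2)/(1-rho^2)) = 1.0427 ~ t(7).
Step 5: Two-sided p-value from the t-distribution with 7 df = 0.331740.
Step 6: alpha = 0.05. fail to reject H0.

rho = 0.3667, p = 0.331740, fail to reject H0 at alpha = 0.05.


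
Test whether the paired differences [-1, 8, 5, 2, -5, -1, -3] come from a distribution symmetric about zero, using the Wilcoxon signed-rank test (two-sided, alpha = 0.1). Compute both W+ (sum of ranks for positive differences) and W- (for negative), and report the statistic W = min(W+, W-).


Step 1: Drop any zero differences (none here) and take |d_i|.
|d| = [1, 8, 5, 2, 5, 1, 3]
Step 2: Midrank |d_i| (ties get averaged ranks).
ranks: |1|->1.5, |8|->7, |5|->5.5, |2|->3, |5|->5.5, |1|->1.5, |3|->4
Step 3: Attach original signs; sum ranks with positive sign and with negative sign.
W+ = 7 + 5.5 + 3 = 15.5
W- = 1.5 + 5.5 + 1.5 + 4 = 12.5
(Check: W+ + W- = 28 should equal n(n+1)/2 = 28.)
Step 4: Test statistic W = min(W+, W-) = 12.5.
Step 5: Ties in |d|, so use the tie-corrected normal approximation.
        E[W] = n(n+1)/4 = 7*8/4 = 14.
        Tie groups: |d|=1 (t=2), |d|=5 (t=2); sum(t^3 - t) = 12.
        Var[W] = n(n+1)(2n+1)/24 - sum(t^3-t)/48 = 840/24 - 12/48 = 34.75.
        z = (W - E[W]) / sqrt(Var[W]) = (12.5 - 14) / 5.8949 = -0.2545.
        Two-sided p = 2*Phi(z) = 0.799143.
Step 6: alpha = 0.1. fail to reject H0.

W+ = 15.5, W- = 12.5, W = min = 12.5, p = 0.799143, fail to reject H0.


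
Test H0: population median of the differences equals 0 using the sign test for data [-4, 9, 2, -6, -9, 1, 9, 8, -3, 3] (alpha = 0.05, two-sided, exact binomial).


Step 1: Discard zero differences. Original n = 10; n_eff = number of nonzero differences = 10.
Nonzero differences (with sign): -4, +9, +2, -6, -9, +1, +9, +8, -3, +3
Step 2: Count signs: positive = 6, negative = 4.
Step 3: Under H0: P(positive) = 0.5, so the number of positives S ~ Bin(10, 0.5).
Step 4: Two-sided exact p-value = sum of Bin(10,0.5) probabilities at or below the observed probability = 0.753906.
Step 5: alpha = 0.05. fail to reject H0.

n_eff = 10, pos = 6, neg = 4, p = 0.753906, fail to reject H0.


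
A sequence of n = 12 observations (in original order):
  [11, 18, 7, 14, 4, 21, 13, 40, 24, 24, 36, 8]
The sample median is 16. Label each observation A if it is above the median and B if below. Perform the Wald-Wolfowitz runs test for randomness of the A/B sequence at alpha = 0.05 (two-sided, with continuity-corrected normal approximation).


Step 1: Compute median = 16; label A = above, B = below.
Labels in order: BABBBABAAAAB  (n_A = 6, n_B = 6)
Step 2: Count runs R = 7.
Step 3: Under H0 (random ordering), E[R] = 2*n_A*n_B/(n_A+n_B) + 1 = 2*6*6/12 + 1 = 7.0000.
        Var[R] = 2*n_A*n_B*(2*n_A*n_B - n_A - n_B) / ((n_A+n_B)^2 * (n_A+n_B-1)) = 4320/1584 = 2.7273.
        SD[R] = 1.6514.
Step 4: R = E[R], so z = 0 with no continuity correction.
Step 5: Two-sided p-value via normal approximation = 2*(1 - Phi(|z|)) = 1.000000.
Step 6: alpha = 0.05. fail to reject H0.

R = 7, z = 0.0000, p = 1.000000, fail to reject H0.


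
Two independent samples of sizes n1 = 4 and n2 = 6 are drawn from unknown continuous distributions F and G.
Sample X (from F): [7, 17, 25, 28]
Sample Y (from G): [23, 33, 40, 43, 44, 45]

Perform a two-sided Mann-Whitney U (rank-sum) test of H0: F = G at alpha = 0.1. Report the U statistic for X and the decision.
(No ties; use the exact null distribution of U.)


Step 1: Combine and sort all 10 observations; assign midranks.
sorted (value, group): (7,X), (17,X), (23,Y), (25,X), (28,X), (33,Y), (40,Y), (43,Y), (44,Y), (45,Y)
ranks: 7->1, 17->2, 23->3, 25->4, 28->5, 33->6, 40->7, 43->8, 44->9, 45->10
Step 2: Rank sum for X: R1 = 1 + 2 + 4 + 5 = 12.
Step 3: U_X = R1 - n1(n1+1)/2 = 12 - 4*5/2 = 12 - 10 = 2.
       U_Y = n1*n2 - U_X = 24 - 2 = 22.
Step 4: No ties, so the exact null distribution of U (based on enumerating the C(10,4) = 210 equally likely rank assignments) gives the two-sided p-value.
Step 5: p-value = 0.038095; compare to alpha = 0.1. reject H0.

U_X = 2, p = 0.038095, reject H0 at alpha = 0.1.


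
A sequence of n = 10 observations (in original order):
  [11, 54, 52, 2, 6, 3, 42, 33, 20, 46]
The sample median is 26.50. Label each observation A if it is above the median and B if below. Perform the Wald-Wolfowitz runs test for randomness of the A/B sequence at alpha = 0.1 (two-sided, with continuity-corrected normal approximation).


Step 1: Compute median = 26.50; label A = above, B = below.
Labels in order: BAABBBAABA  (n_A = 5, n_B = 5)
Step 2: Count runs R = 6.
Step 3: Under H0 (random ordering), E[R] = 2*n_A*n_B/(n_A+n_B) + 1 = 2*5*5/10 + 1 = 6.0000.
        Var[R] = 2*n_A*n_B*(2*n_A*n_B - n_A - n_B) / ((n_A+n_B)^2 * (n_A+n_B-1)) = 2000/900 = 2.2222.
        SD[R] = 1.4907.
Step 4: R = E[R], so z = 0 with no continuity correction.
Step 5: Two-sided p-value via normal approximation = 2*(1 - Phi(|z|)) = 1.000000.
Step 6: alpha = 0.1. fail to reject H0.

R = 6, z = 0.0000, p = 1.000000, fail to reject H0.


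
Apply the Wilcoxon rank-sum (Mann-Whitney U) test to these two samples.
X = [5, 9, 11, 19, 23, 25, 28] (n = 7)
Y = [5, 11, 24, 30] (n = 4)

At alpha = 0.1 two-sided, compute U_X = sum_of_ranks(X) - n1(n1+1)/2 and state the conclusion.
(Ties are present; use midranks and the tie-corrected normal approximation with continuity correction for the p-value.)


Step 1: Combine and sort all 11 observations; assign midranks.
sorted (value, group): (5,X), (5,Y), (9,X), (11,X), (11,Y), (19,X), (23,X), (24,Y), (25,X), (28,X), (30,Y)
ranks: 5->1.5, 5->1.5, 9->3, 11->4.5, 11->4.5, 19->6, 23->7, 24->8, 25->9, 28->10, 30->11
Step 2: Rank sum for X: R1 = 1.5 + 3 + 4.5 + 6 + 7 + 9 + 10 = 41.
Step 3: U_X = R1 - n1(n1+1)/2 = 41 - 7*8/2 = 41 - 28 = 13.
       U_Y = n1*n2 - U_X = 28 - 13 = 15.
Step 4: Ties are present, so use the tie-corrected normal approximation (with continuity correction) for the p-value.
Step 5: p-value = 0.924376; compare to alpha = 0.1. fail to reject H0.

U_X = 13, p = 0.924376, fail to reject H0 at alpha = 0.1.


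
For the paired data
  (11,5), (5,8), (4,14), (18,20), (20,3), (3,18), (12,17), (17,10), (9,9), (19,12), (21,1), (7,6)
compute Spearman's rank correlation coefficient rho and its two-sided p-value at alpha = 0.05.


Step 1: Rank x and y separately (midranks; no ties here).
rank(x): 11->6, 5->3, 4->2, 18->9, 20->11, 3->1, 12->7, 17->8, 9->5, 19->10, 21->12, 7->4
rank(y): 5->3, 8->5, 14->9, 20->12, 3->2, 18->11, 17->10, 10->7, 9->6, 12->8, 1->1, 6->4
Step 2: d_i = R_x(i) - R_y(i); compute d_i^2.
  (6-3)^2=9, (3-5)^2=4, (2-9)^2=49, (9-12)^2=9, (11-2)^2=81, (1-11)^2=100, (7-10)^2=9, (8-7)^2=1, (5-6)^2=1, (10-8)^2=4, (12-1)^2=121, (4-4)^2=0
sum(d^2) = 388.
Step 3: rho = 1 - 6*388 / (12*(12^2 - 1)) = 1 - 2328/1716 = -0.356643.
Step 4: Under H0, t = rho * sqrt((n-2)/(1-rho^2)) = -1.2072 ~ t(10).
Step 5: Two-sided p-value from the t-distribution with 10 df = 0.255138.
Step 6: alpha = 0.05. fail to reject H0.

rho = -0.3566, p = 0.255138, fail to reject H0 at alpha = 0.05.


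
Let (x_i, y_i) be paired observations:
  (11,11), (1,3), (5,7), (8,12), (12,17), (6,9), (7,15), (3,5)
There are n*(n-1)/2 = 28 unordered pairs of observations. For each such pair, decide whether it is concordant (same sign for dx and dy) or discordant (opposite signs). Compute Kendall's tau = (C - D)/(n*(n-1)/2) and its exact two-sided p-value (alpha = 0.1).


Step 1: Enumerate the 28 unordered pairs (i,j) with i<j and classify each by sign(x_j-x_i) * sign(y_j-y_i).
  (1,2):dx=-10,dy=-8->C; (1,3):dx=-6,dy=-4->C; (1,4):dx=-3,dy=+1->D; (1,5):dx=+1,dy=+6->C
  (1,6):dx=-5,dy=-2->C; (1,7):dx=-4,dy=+4->D; (1,8):dx=-8,dy=-6->C; (2,3):dx=+4,dy=+4->C
  (2,4):dx=+7,dy=+9->C; (2,5):dx=+11,dy=+14->C; (2,6):dx=+5,dy=+6->C; (2,7):dx=+6,dy=+12->C
  (2,8):dx=+2,dy=+2->C; (3,4):dx=+3,dy=+5->C; (3,5):dx=+7,dy=+10->C; (3,6):dx=+1,dy=+2->C
  (3,7):dx=+2,dy=+8->C; (3,8):dx=-2,dy=-2->C; (4,5):dx=+4,dy=+5->C; (4,6):dx=-2,dy=-3->C
  (4,7):dx=-1,dy=+3->D; (4,8):dx=-5,dy=-7->C; (5,6):dx=-6,dy=-8->C; (5,7):dx=-5,dy=-2->C
  (5,8):dx=-9,dy=-12->C; (6,7):dx=+1,dy=+6->C; (6,8):dx=-3,dy=-4->C; (7,8):dx=-4,dy=-10->C
Step 2: C = 25, D = 3, total pairs = 28.
Step 3: tau = (C - D)/(n(n-1)/2) = (25 - 3)/28 = 0.785714.
Step 4: Exact two-sided p-value (enumerate n! = 40320 permutations of y under H0): p = 0.005506.
Step 5: alpha = 0.1. reject H0.

tau_b = 0.7857 (C=25, D=3), p = 0.005506, reject H0.


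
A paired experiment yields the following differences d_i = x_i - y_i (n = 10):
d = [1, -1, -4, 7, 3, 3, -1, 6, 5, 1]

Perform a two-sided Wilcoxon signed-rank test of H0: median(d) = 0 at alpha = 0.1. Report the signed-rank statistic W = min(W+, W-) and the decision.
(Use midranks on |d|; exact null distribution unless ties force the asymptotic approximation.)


Step 1: Drop any zero differences (none here) and take |d_i|.
|d| = [1, 1, 4, 7, 3, 3, 1, 6, 5, 1]
Step 2: Midrank |d_i| (ties get averaged ranks).
ranks: |1|->2.5, |1|->2.5, |4|->7, |7|->10, |3|->5.5, |3|->5.5, |1|->2.5, |6|->9, |5|->8, |1|->2.5
Step 3: Attach original signs; sum ranks with positive sign and with negative sign.
W+ = 2.5 + 10 + 5.5 + 5.5 + 9 + 8 + 2.5 = 43
W- = 2.5 + 7 + 2.5 = 12
(Check: W+ + W- = 55 should equal n(n+1)/2 = 55.)
Step 4: Test statistic W = min(W+, W-) = 12.
Step 5: Ties in |d|, so use the tie-corrected normal approximation.
        E[W] = n(n+1)/4 = 10*11/4 = 27.5.
        Tie groups: |d|=1 (t=4), |d|=3 (t=2); sum(t^3 - t) = 66.
        Var[W] = n(n+1)(2n+1)/24 - sum(t^3-t)/48 = 2310/24 - 66/48 = 94.875.
        z = (W - E[W]) / sqrt(Var[W]) = (12 - 27.5) / 9.7404 = -1.5913.
        Two-sided p = 2*Phi(z) = 0.111539.
Step 6: alpha = 0.1. fail to reject H0.

W+ = 43, W- = 12, W = min = 12, p = 0.111539, fail to reject H0.


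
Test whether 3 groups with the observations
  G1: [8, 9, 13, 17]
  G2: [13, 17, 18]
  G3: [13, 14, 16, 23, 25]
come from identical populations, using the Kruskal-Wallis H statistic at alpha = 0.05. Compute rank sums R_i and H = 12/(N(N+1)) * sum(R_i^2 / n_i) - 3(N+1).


Step 1: Combine all N = 12 observations and assign midranks.
sorted (value, group, rank): (8,G1,1), (9,G1,2), (13,G1,4), (13,G2,4), (13,G3,4), (14,G3,6), (16,G3,7), (17,G1,8.5), (17,G2,8.5), (18,G2,10), (23,G3,11), (25,G3,12)
Step 2: Sum ranks within each group.
R_1 = 15.5 (n_1 = 4)
R_2 = 22.5 (n_2 = 3)
R_3 = 40 (n_3 = 5)
Step 3: H = 12/(N(N+1)) * sum(R_i^2/n_i) - 3(N+1)
     = 12/(12*13) * (15.5^2/4 + 22.5^2/3 + 40^2/5) - 3*13
     = 0.076923 * 548.812 - 39
     = 3.216346.
Step 4: Ties present; correction factor C = 1 - 30/(12^3 - 12) = 0.982517. Corrected H = 3.216346 / 0.982517 = 3.273577.
Step 5: Under H0, H ~ chi^2(2); p-value = 0.194604.
Step 6: alpha = 0.05. fail to reject H0.

H = 3.2736, df = 2, p = 0.194604, fail to reject H0.


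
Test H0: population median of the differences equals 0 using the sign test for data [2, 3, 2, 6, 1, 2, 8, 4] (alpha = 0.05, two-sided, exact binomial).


Step 1: Discard zero differences. Original n = 8; n_eff = number of nonzero differences = 8.
Nonzero differences (with sign): +2, +3, +2, +6, +1, +2, +8, +4
Step 2: Count signs: positive = 8, negative = 0.
Step 3: Under H0: P(positive) = 0.5, so the number of positives S ~ Bin(8, 0.5).
Step 4: Two-sided exact p-value = sum of Bin(8,0.5) probabilities at or below the observed probability = 0.007812.
Step 5: alpha = 0.05. reject H0.

n_eff = 8, pos = 8, neg = 0, p = 0.007812, reject H0.


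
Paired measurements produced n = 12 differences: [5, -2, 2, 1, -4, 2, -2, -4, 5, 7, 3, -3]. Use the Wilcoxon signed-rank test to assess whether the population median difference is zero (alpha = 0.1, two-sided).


Step 1: Drop any zero differences (none here) and take |d_i|.
|d| = [5, 2, 2, 1, 4, 2, 2, 4, 5, 7, 3, 3]
Step 2: Midrank |d_i| (ties get averaged ranks).
ranks: |5|->10.5, |2|->3.5, |2|->3.5, |1|->1, |4|->8.5, |2|->3.5, |2|->3.5, |4|->8.5, |5|->10.5, |7|->12, |3|->6.5, |3|->6.5
Step 3: Attach original signs; sum ranks with positive sign and with negative sign.
W+ = 10.5 + 3.5 + 1 + 3.5 + 10.5 + 12 + 6.5 = 47.5
W- = 3.5 + 8.5 + 3.5 + 8.5 + 6.5 = 30.5
(Check: W+ + W- = 78 should equal n(n+1)/2 = 78.)
Step 4: Test statistic W = min(W+, W-) = 30.5.
Step 5: Ties in |d|, so use the tie-corrected normal approximation.
        E[W] = n(n+1)/4 = 12*13/4 = 39.
        Tie groups: |d|=2 (t=4), |d|=3 (t=2), |d|=4 (t=2), |d|=5 (t=2); sum(t^3 - t) = 78.
        Var[W] = n(n+1)(2n+1)/24 - sum(t^3-t)/48 = 3900/24 - 78/48 = 160.875.
        z = (W - E[W]) / sqrt(Var[W]) = (30.5 - 39) / 12.6837 = -0.6702.
        Two-sided p = 2*Phi(z) = 0.502760.
Step 6: alpha = 0.1. fail to reject H0.

W+ = 47.5, W- = 30.5, W = min = 30.5, p = 0.502760, fail to reject H0.


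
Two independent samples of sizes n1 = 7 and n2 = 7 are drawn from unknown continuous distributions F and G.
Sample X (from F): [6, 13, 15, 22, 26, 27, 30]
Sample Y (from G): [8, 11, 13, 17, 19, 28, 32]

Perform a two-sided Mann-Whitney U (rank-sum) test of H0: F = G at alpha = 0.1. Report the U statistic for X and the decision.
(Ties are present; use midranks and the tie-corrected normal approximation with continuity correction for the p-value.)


Step 1: Combine and sort all 14 observations; assign midranks.
sorted (value, group): (6,X), (8,Y), (11,Y), (13,X), (13,Y), (15,X), (17,Y), (19,Y), (22,X), (26,X), (27,X), (28,Y), (30,X), (32,Y)
ranks: 6->1, 8->2, 11->3, 13->4.5, 13->4.5, 15->6, 17->7, 19->8, 22->9, 26->10, 27->11, 28->12, 30->13, 32->14
Step 2: Rank sum for X: R1 = 1 + 4.5 + 6 + 9 + 10 + 11 + 13 = 54.5.
Step 3: U_X = R1 - n1(n1+1)/2 = 54.5 - 7*8/2 = 54.5 - 28 = 26.5.
       U_Y = n1*n2 - U_X = 49 - 26.5 = 22.5.
Step 4: Ties are present, so use the tie-corrected normal approximation (with continuity correction) for the p-value.
Step 5: p-value = 0.847841; compare to alpha = 0.1. fail to reject H0.

U_X = 26.5, p = 0.847841, fail to reject H0 at alpha = 0.1.


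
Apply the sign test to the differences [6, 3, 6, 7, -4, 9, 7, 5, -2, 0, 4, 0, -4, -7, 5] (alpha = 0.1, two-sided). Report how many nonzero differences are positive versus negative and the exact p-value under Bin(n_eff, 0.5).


Step 1: Discard zero differences. Original n = 15; n_eff = number of nonzero differences = 13.
Nonzero differences (with sign): +6, +3, +6, +7, -4, +9, +7, +5, -2, +4, -4, -7, +5
Step 2: Count signs: positive = 9, negative = 4.
Step 3: Under H0: P(positive) = 0.5, so the number of positives S ~ Bin(13, 0.5).
Step 4: Two-sided exact p-value = sum of Bin(13,0.5) probabilities at or below the observed probability = 0.266846.
Step 5: alpha = 0.1. fail to reject H0.

n_eff = 13, pos = 9, neg = 4, p = 0.266846, fail to reject H0.


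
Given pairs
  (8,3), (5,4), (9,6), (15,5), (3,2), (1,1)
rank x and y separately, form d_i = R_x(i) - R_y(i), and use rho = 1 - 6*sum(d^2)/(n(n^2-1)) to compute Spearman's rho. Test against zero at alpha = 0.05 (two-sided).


Step 1: Rank x and y separately (midranks; no ties here).
rank(x): 8->4, 5->3, 9->5, 15->6, 3->2, 1->1
rank(y): 3->3, 4->4, 6->6, 5->5, 2->2, 1->1
Step 2: d_i = R_x(i) - R_y(i); compute d_i^2.
  (4-3)^2=1, (3-4)^2=1, (5-6)^2=1, (6-5)^2=1, (2-2)^2=0, (1-1)^2=0
sum(d^2) = 4.
Step 3: rho = 1 - 6*4 / (6*(6^2 - 1)) = 1 - 24/210 = 0.885714.
Step 4: Under H0, t = rho * sqrt((n-2)/(1-rho^2)) = 3.8158 ~ t(4).
Step 5: Two-sided p-value from the t-distribution with 4 df = 0.018845.
Step 6: alpha = 0.05. reject H0.

rho = 0.8857, p = 0.018845, reject H0 at alpha = 0.05.


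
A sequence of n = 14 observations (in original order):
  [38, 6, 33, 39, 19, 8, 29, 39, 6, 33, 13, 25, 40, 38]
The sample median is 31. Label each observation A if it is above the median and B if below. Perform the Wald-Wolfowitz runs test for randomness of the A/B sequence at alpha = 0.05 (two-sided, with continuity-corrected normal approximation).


Step 1: Compute median = 31; label A = above, B = below.
Labels in order: ABAABBBABABBAA  (n_A = 7, n_B = 7)
Step 2: Count runs R = 9.
Step 3: Under H0 (random ordering), E[R] = 2*n_A*n_B/(n_A+n_B) + 1 = 2*7*7/14 + 1 = 8.0000.
        Var[R] = 2*n_A*n_B*(2*n_A*n_B - n_A - n_B) / ((n_A+n_B)^2 * (n_A+n_B-1)) = 8232/2548 = 3.2308.
        SD[R] = 1.7974.
Step 4: Continuity-corrected z = (R - 0.5 - E[R]) / SD[R] = (9 - 0.5 - 8.0000) / 1.7974 = 0.2782.
Step 5: Two-sided p-value via normal approximation = 2*(1 - Phi(|z|)) = 0.780879.
Step 6: alpha = 0.05. fail to reject H0.

R = 9, z = 0.2782, p = 0.780879, fail to reject H0.


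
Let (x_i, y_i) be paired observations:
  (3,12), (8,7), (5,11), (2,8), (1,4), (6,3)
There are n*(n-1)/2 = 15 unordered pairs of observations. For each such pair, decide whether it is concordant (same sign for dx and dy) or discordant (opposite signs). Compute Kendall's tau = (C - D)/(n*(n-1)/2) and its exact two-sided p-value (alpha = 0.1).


Step 1: Enumerate the 15 unordered pairs (i,j) with i<j and classify each by sign(x_j-x_i) * sign(y_j-y_i).
  (1,2):dx=+5,dy=-5->D; (1,3):dx=+2,dy=-1->D; (1,4):dx=-1,dy=-4->C; (1,5):dx=-2,dy=-8->C
  (1,6):dx=+3,dy=-9->D; (2,3):dx=-3,dy=+4->D; (2,4):dx=-6,dy=+1->D; (2,5):dx=-7,dy=-3->C
  (2,6):dx=-2,dy=-4->C; (3,4):dx=-3,dy=-3->C; (3,5):dx=-4,dy=-7->C; (3,6):dx=+1,dy=-8->D
  (4,5):dx=-1,dy=-4->C; (4,6):dx=+4,dy=-5->D; (5,6):dx=+5,dy=-1->D
Step 2: C = 7, D = 8, total pairs = 15.
Step 3: tau = (C - D)/(n(n-1)/2) = (7 - 8)/15 = -0.066667.
Step 4: Exact two-sided p-value (enumerate n! = 720 permutations of y under H0): p = 1.000000.
Step 5: alpha = 0.1. fail to reject H0.

tau_b = -0.0667 (C=7, D=8), p = 1.000000, fail to reject H0.


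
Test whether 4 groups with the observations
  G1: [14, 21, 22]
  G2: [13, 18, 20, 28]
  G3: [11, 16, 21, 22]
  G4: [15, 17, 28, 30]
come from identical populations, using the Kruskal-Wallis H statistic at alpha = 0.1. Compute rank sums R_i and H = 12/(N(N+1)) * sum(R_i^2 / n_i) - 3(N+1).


Step 1: Combine all N = 15 observations and assign midranks.
sorted (value, group, rank): (11,G3,1), (13,G2,2), (14,G1,3), (15,G4,4), (16,G3,5), (17,G4,6), (18,G2,7), (20,G2,8), (21,G1,9.5), (21,G3,9.5), (22,G1,11.5), (22,G3,11.5), (28,G2,13.5), (28,G4,13.5), (30,G4,15)
Step 2: Sum ranks within each group.
R_1 = 24 (n_1 = 3)
R_2 = 30.5 (n_2 = 4)
R_3 = 27 (n_3 = 4)
R_4 = 38.5 (n_4 = 4)
Step 3: H = 12/(N(N+1)) * sum(R_i^2/n_i) - 3(N+1)
     = 12/(15*16) * (24^2/3 + 30.5^2/4 + 27^2/4 + 38.5^2/4) - 3*16
     = 0.050000 * 977.375 - 48
     = 0.868750.
Step 4: Ties present; correction factor C = 1 - 18/(15^3 - 15) = 0.994643. Corrected H = 0.868750 / 0.994643 = 0.873429.
Step 5: Under H0, H ~ chi^2(3); p-value = 0.831835.
Step 6: alpha = 0.1. fail to reject H0.

H = 0.8734, df = 3, p = 0.831835, fail to reject H0.


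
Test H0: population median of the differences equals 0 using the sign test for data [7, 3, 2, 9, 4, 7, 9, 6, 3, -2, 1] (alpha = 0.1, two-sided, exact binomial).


Step 1: Discard zero differences. Original n = 11; n_eff = number of nonzero differences = 11.
Nonzero differences (with sign): +7, +3, +2, +9, +4, +7, +9, +6, +3, -2, +1
Step 2: Count signs: positive = 10, negative = 1.
Step 3: Under H0: P(positive) = 0.5, so the number of positives S ~ Bin(11, 0.5).
Step 4: Two-sided exact p-value = sum of Bin(11,0.5) probabilities at or below the observed probability = 0.011719.
Step 5: alpha = 0.1. reject H0.

n_eff = 11, pos = 10, neg = 1, p = 0.011719, reject H0.


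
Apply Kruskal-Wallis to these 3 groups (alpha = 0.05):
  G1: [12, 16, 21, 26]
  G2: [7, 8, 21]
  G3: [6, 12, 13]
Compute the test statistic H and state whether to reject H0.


Step 1: Combine all N = 10 observations and assign midranks.
sorted (value, group, rank): (6,G3,1), (7,G2,2), (8,G2,3), (12,G1,4.5), (12,G3,4.5), (13,G3,6), (16,G1,7), (21,G1,8.5), (21,G2,8.5), (26,G1,10)
Step 2: Sum ranks within each group.
R_1 = 30 (n_1 = 4)
R_2 = 13.5 (n_2 = 3)
R_3 = 11.5 (n_3 = 3)
Step 3: H = 12/(N(N+1)) * sum(R_i^2/n_i) - 3(N+1)
     = 12/(10*11) * (30^2/4 + 13.5^2/3 + 11.5^2/3) - 3*11
     = 0.109091 * 329.833 - 33
     = 2.981818.
Step 4: Ties present; correction factor C = 1 - 12/(10^3 - 10) = 0.987879. Corrected H = 2.981818 / 0.987879 = 3.018405.
Step 5: Under H0, H ~ chi^2(2); p-value = 0.221086.
Step 6: alpha = 0.05. fail to reject H0.

H = 3.0184, df = 2, p = 0.221086, fail to reject H0.


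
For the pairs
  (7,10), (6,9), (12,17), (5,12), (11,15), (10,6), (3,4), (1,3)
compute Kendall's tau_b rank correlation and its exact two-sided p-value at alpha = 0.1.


Step 1: Enumerate the 28 unordered pairs (i,j) with i<j and classify each by sign(x_j-x_i) * sign(y_j-y_i).
  (1,2):dx=-1,dy=-1->C; (1,3):dx=+5,dy=+7->C; (1,4):dx=-2,dy=+2->D; (1,5):dx=+4,dy=+5->C
  (1,6):dx=+3,dy=-4->D; (1,7):dx=-4,dy=-6->C; (1,8):dx=-6,dy=-7->C; (2,3):dx=+6,dy=+8->C
  (2,4):dx=-1,dy=+3->D; (2,5):dx=+5,dy=+6->C; (2,6):dx=+4,dy=-3->D; (2,7):dx=-3,dy=-5->C
  (2,8):dx=-5,dy=-6->C; (3,4):dx=-7,dy=-5->C; (3,5):dx=-1,dy=-2->C; (3,6):dx=-2,dy=-11->C
  (3,7):dx=-9,dy=-13->C; (3,8):dx=-11,dy=-14->C; (4,5):dx=+6,dy=+3->C; (4,6):dx=+5,dy=-6->D
  (4,7):dx=-2,dy=-8->C; (4,8):dx=-4,dy=-9->C; (5,6):dx=-1,dy=-9->C; (5,7):dx=-8,dy=-11->C
  (5,8):dx=-10,dy=-12->C; (6,7):dx=-7,dy=-2->C; (6,8):dx=-9,dy=-3->C; (7,8):dx=-2,dy=-1->C
Step 2: C = 23, D = 5, total pairs = 28.
Step 3: tau = (C - D)/(n(n-1)/2) = (23 - 5)/28 = 0.642857.
Step 4: Exact two-sided p-value (enumerate n! = 40320 permutations of y under H0): p = 0.031151.
Step 5: alpha = 0.1. reject H0.

tau_b = 0.6429 (C=23, D=5), p = 0.031151, reject H0.


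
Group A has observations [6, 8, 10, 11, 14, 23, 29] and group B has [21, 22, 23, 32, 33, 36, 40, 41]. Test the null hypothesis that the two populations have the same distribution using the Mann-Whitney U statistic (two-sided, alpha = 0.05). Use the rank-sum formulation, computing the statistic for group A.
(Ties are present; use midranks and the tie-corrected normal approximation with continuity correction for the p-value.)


Step 1: Combine and sort all 15 observations; assign midranks.
sorted (value, group): (6,X), (8,X), (10,X), (11,X), (14,X), (21,Y), (22,Y), (23,X), (23,Y), (29,X), (32,Y), (33,Y), (36,Y), (40,Y), (41,Y)
ranks: 6->1, 8->2, 10->3, 11->4, 14->5, 21->6, 22->7, 23->8.5, 23->8.5, 29->10, 32->11, 33->12, 36->13, 40->14, 41->15
Step 2: Rank sum for X: R1 = 1 + 2 + 3 + 4 + 5 + 8.5 + 10 = 33.5.
Step 3: U_X = R1 - n1(n1+1)/2 = 33.5 - 7*8/2 = 33.5 - 28 = 5.5.
       U_Y = n1*n2 - U_X = 56 - 5.5 = 50.5.
Step 4: Ties are present, so use the tie-corrected normal approximation (with continuity correction) for the p-value.
Step 5: p-value = 0.010826; compare to alpha = 0.05. reject H0.

U_X = 5.5, p = 0.010826, reject H0 at alpha = 0.05.


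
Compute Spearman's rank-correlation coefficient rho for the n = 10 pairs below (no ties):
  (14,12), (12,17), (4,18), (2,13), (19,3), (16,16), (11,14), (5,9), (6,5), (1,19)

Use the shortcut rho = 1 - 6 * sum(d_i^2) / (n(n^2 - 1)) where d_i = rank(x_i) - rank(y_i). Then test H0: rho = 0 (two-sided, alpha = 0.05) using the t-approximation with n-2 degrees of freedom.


Step 1: Rank x and y separately (midranks; no ties here).
rank(x): 14->8, 12->7, 4->3, 2->2, 19->10, 16->9, 11->6, 5->4, 6->5, 1->1
rank(y): 12->4, 17->8, 18->9, 13->5, 3->1, 16->7, 14->6, 9->3, 5->2, 19->10
Step 2: d_i = R_x(i) - R_y(i); compute d_i^2.
  (8-4)^2=16, (7-8)^2=1, (3-9)^2=36, (2-5)^2=9, (10-1)^2=81, (9-7)^2=4, (6-6)^2=0, (4-3)^2=1, (5-2)^2=9, (1-10)^2=81
sum(d^2) = 238.
Step 3: rho = 1 - 6*238 / (10*(10^2 - 1)) = 1 - 1428/990 = -0.442424.
Step 4: Under H0, t = rho * sqrt((n-2)/(1-rho^2)) = -1.3954 ~ t(8).
Step 5: Two-sided p-value from the t-distribution with 8 df = 0.200423.
Step 6: alpha = 0.05. fail to reject H0.

rho = -0.4424, p = 0.200423, fail to reject H0 at alpha = 0.05.


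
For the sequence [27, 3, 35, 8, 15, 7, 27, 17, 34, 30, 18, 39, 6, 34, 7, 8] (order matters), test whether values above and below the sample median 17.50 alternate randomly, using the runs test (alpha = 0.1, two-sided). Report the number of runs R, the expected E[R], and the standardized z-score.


Step 1: Compute median = 17.50; label A = above, B = below.
Labels in order: ABABBBABAAAABABB  (n_A = 8, n_B = 8)
Step 2: Count runs R = 10.
Step 3: Under H0 (random ordering), E[R] = 2*n_A*n_B/(n_A+n_B) + 1 = 2*8*8/16 + 1 = 9.0000.
        Var[R] = 2*n_A*n_B*(2*n_A*n_B - n_A - n_B) / ((n_A+n_B)^2 * (n_A+n_B-1)) = 14336/3840 = 3.7333.
        SD[R] = 1.9322.
Step 4: Continuity-corrected z = (R - 0.5 - E[R]) / SD[R] = (10 - 0.5 - 9.0000) / 1.9322 = 0.2588.
Step 5: Two-sided p-value via normal approximation = 2*(1 - Phi(|z|)) = 0.795809.
Step 6: alpha = 0.1. fail to reject H0.

R = 10, z = 0.2588, p = 0.795809, fail to reject H0.


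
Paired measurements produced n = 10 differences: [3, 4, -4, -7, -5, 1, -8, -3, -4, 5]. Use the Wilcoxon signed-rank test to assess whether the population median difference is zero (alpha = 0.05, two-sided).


Step 1: Drop any zero differences (none here) and take |d_i|.
|d| = [3, 4, 4, 7, 5, 1, 8, 3, 4, 5]
Step 2: Midrank |d_i| (ties get averaged ranks).
ranks: |3|->2.5, |4|->5, |4|->5, |7|->9, |5|->7.5, |1|->1, |8|->10, |3|->2.5, |4|->5, |5|->7.5
Step 3: Attach original signs; sum ranks with positive sign and with negative sign.
W+ = 2.5 + 5 + 1 + 7.5 = 16
W- = 5 + 9 + 7.5 + 10 + 2.5 + 5 = 39
(Check: W+ + W- = 55 should equal n(n+1)/2 = 55.)
Step 4: Test statistic W = min(W+, W-) = 16.
Step 5: Ties in |d|, so use the tie-corrected normal approximation.
        E[W] = n(n+1)/4 = 10*11/4 = 27.5.
        Tie groups: |d|=3 (t=2), |d|=4 (t=3), |d|=5 (t=2); sum(t^3 - t) = 36.
        Var[W] = n(n+1)(2n+1)/24 - sum(t^3-t)/48 = 2310/24 - 36/48 = 95.5.
        z = (W - E[W]) / sqrt(Var[W]) = (16 - 27.5) / 9.7724 = -1.1768.
        Two-sided p = 2*Phi(z) = 0.239282.
Step 6: alpha = 0.05. fail to reject H0.

W+ = 16, W- = 39, W = min = 16, p = 0.239282, fail to reject H0.


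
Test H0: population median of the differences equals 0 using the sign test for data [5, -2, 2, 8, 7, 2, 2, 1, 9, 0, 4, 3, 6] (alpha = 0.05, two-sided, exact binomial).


Step 1: Discard zero differences. Original n = 13; n_eff = number of nonzero differences = 12.
Nonzero differences (with sign): +5, -2, +2, +8, +7, +2, +2, +1, +9, +4, +3, +6
Step 2: Count signs: positive = 11, negative = 1.
Step 3: Under H0: P(positive) = 0.5, so the number of positives S ~ Bin(12, 0.5).
Step 4: Two-sided exact p-value = sum of Bin(12,0.5) probabilities at or below the observed probability = 0.006348.
Step 5: alpha = 0.05. reject H0.

n_eff = 12, pos = 11, neg = 1, p = 0.006348, reject H0.


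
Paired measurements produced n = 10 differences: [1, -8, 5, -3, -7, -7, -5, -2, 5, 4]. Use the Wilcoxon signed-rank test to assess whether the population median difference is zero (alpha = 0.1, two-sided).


Step 1: Drop any zero differences (none here) and take |d_i|.
|d| = [1, 8, 5, 3, 7, 7, 5, 2, 5, 4]
Step 2: Midrank |d_i| (ties get averaged ranks).
ranks: |1|->1, |8|->10, |5|->6, |3|->3, |7|->8.5, |7|->8.5, |5|->6, |2|->2, |5|->6, |4|->4
Step 3: Attach original signs; sum ranks with positive sign and with negative sign.
W+ = 1 + 6 + 6 + 4 = 17
W- = 10 + 3 + 8.5 + 8.5 + 6 + 2 = 38
(Check: W+ + W- = 55 should equal n(n+1)/2 = 55.)
Step 4: Test statistic W = min(W+, W-) = 17.
Step 5: Ties in |d|, so use the tie-corrected normal approximation.
        E[W] = n(n+1)/4 = 10*11/4 = 27.5.
        Tie groups: |d|=5 (t=3), |d|=7 (t=2); sum(t^3 - t) = 30.
        Var[W] = n(n+1)(2n+1)/24 - sum(t^3-t)/48 = 2310/24 - 30/48 = 95.625.
        z = (W - E[W]) / sqrt(Var[W]) = (17 - 27.5) / 9.7788 = -1.0738.
        Two-sided p = 2*Phi(z) = 0.282934.
Step 6: alpha = 0.1. fail to reject H0.

W+ = 17, W- = 38, W = min = 17, p = 0.282934, fail to reject H0.


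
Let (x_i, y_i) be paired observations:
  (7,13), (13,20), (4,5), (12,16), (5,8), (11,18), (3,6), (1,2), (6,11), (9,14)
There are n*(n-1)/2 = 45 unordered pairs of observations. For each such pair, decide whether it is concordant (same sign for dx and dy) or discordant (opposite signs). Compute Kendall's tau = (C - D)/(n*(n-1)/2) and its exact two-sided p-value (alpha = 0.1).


Step 1: Enumerate the 45 unordered pairs (i,j) with i<j and classify each by sign(x_j-x_i) * sign(y_j-y_i).
  (1,2):dx=+6,dy=+7->C; (1,3):dx=-3,dy=-8->C; (1,4):dx=+5,dy=+3->C; (1,5):dx=-2,dy=-5->C
  (1,6):dx=+4,dy=+5->C; (1,7):dx=-4,dy=-7->C; (1,8):dx=-6,dy=-11->C; (1,9):dx=-1,dy=-2->C
  (1,10):dx=+2,dy=+1->C; (2,3):dx=-9,dy=-15->C; (2,4):dx=-1,dy=-4->C; (2,5):dx=-8,dy=-12->C
  (2,6):dx=-2,dy=-2->C; (2,7):dx=-10,dy=-14->C; (2,8):dx=-12,dy=-18->C; (2,9):dx=-7,dy=-9->C
  (2,10):dx=-4,dy=-6->C; (3,4):dx=+8,dy=+11->C; (3,5):dx=+1,dy=+3->C; (3,6):dx=+7,dy=+13->C
  (3,7):dx=-1,dy=+1->D; (3,8):dx=-3,dy=-3->C; (3,9):dx=+2,dy=+6->C; (3,10):dx=+5,dy=+9->C
  (4,5):dx=-7,dy=-8->C; (4,6):dx=-1,dy=+2->D; (4,7):dx=-9,dy=-10->C; (4,8):dx=-11,dy=-14->C
  (4,9):dx=-6,dy=-5->C; (4,10):dx=-3,dy=-2->C; (5,6):dx=+6,dy=+10->C; (5,7):dx=-2,dy=-2->C
  (5,8):dx=-4,dy=-6->C; (5,9):dx=+1,dy=+3->C; (5,10):dx=+4,dy=+6->C; (6,7):dx=-8,dy=-12->C
  (6,8):dx=-10,dy=-16->C; (6,9):dx=-5,dy=-7->C; (6,10):dx=-2,dy=-4->C; (7,8):dx=-2,dy=-4->C
  (7,9):dx=+3,dy=+5->C; (7,10):dx=+6,dy=+8->C; (8,9):dx=+5,dy=+9->C; (8,10):dx=+8,dy=+12->C
  (9,10):dx=+3,dy=+3->C
Step 2: C = 43, D = 2, total pairs = 45.
Step 3: tau = (C - D)/(n(n-1)/2) = (43 - 2)/45 = 0.911111.
Step 4: Exact two-sided p-value (enumerate n! = 3628800 permutations of y under H0): p = 0.000030.
Step 5: alpha = 0.1. reject H0.

tau_b = 0.9111 (C=43, D=2), p = 0.000030, reject H0.


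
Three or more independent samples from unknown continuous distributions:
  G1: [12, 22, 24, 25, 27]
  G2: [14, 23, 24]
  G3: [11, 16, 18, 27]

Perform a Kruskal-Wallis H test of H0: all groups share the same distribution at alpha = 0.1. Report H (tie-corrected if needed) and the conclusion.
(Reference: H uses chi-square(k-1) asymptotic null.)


Step 1: Combine all N = 12 observations and assign midranks.
sorted (value, group, rank): (11,G3,1), (12,G1,2), (14,G2,3), (16,G3,4), (18,G3,5), (22,G1,6), (23,G2,7), (24,G1,8.5), (24,G2,8.5), (25,G1,10), (27,G1,11.5), (27,G3,11.5)
Step 2: Sum ranks within each group.
R_1 = 38 (n_1 = 5)
R_2 = 18.5 (n_2 = 3)
R_3 = 21.5 (n_3 = 4)
Step 3: H = 12/(N(N+1)) * sum(R_i^2/n_i) - 3(N+1)
     = 12/(12*13) * (38^2/5 + 18.5^2/3 + 21.5^2/4) - 3*13
     = 0.076923 * 518.446 - 39
     = 0.880449.
Step 4: Ties present; correction factor C = 1 - 12/(12^3 - 12) = 0.993007. Corrected H = 0.880449 / 0.993007 = 0.886649.
Step 5: Under H0, H ~ chi^2(2); p-value = 0.641899.
Step 6: alpha = 0.1. fail to reject H0.

H = 0.8866, df = 2, p = 0.641899, fail to reject H0.
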